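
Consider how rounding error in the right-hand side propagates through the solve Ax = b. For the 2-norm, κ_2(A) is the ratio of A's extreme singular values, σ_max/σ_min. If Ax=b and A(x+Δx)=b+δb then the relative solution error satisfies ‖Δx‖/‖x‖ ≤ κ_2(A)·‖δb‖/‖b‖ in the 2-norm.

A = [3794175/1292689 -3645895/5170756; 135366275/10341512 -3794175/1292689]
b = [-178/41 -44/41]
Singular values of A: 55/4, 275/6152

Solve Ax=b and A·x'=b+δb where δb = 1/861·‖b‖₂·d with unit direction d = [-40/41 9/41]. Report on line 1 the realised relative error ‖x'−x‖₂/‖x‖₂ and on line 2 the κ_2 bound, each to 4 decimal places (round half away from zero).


largest singular value 55/4, smallest 275/6152
κ_2(A) = (55/4) / (275/6152) = 307.6000
worst-case relative error ≤ 307.6000 × 1/861 = 0.3573
solve Ax = b  →  x = [19.5008 87.3330]
‖b‖₂ = 4.4721 and ‖x‖₂ = 89.4838
δb = ε·‖b‖·d = [-0.0051 0.0011]; solving A·Δx = δb gives ‖Δx‖ = 0.1162
relative error = 0.0013
realised/bound (from unrounded values) ≈ 0.0036

0.0013
0.3573


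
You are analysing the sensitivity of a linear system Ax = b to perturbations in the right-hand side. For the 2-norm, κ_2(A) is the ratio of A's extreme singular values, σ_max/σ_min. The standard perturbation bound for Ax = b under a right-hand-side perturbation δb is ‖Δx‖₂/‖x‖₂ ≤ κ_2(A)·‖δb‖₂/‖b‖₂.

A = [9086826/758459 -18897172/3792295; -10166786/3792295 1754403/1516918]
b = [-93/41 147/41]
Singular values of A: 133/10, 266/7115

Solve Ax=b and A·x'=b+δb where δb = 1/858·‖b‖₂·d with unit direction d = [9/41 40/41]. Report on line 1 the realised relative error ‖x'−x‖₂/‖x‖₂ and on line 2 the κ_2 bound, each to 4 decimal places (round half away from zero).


0.0016
0.4146

largest singular value 133/10, smallest 266/7115
κ_2(A) = (133/10) / (266/7115) = 355.7500
perturbation bound = 355.7500·1/858 = 0.4146
solve Ax = b  →  x = [30.6550 74.1585]
‖b‖₂ = 4.2426 and ‖x‖₂ = 80.2447
Δx = A⁻¹·δb where δb = 1/858·4.2426·d; ‖Δx‖ = 0.1323
relative error = 0.0016
so the bound overstates the realised error by a factor of ≈ 251.5542 (computed from the unrounded values)


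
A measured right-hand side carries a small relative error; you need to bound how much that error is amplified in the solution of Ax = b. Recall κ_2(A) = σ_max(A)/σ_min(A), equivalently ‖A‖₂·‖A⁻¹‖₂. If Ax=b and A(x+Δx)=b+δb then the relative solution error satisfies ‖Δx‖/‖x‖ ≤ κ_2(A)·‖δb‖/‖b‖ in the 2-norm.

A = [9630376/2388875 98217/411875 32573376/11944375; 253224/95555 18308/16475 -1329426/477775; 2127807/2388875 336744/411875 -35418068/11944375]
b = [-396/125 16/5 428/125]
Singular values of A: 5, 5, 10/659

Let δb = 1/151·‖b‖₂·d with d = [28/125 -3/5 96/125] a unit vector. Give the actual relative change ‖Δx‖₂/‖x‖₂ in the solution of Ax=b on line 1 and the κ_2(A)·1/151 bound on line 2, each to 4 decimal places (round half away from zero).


2.1821
2.1821

from the listed singular values, σ₁ = 5, σ_n = 10/659
κ_2(A) = 5 / (10/659) = 329.5000
worst-case relative error ≤ 329.5000 × 1/151 = 2.1821
solve Ax = b  →  x = [-0.0497 0.2240 -1.1079]
‖b‖ = 5.6569, ‖x‖ = 1.1314
δb = ε·‖b‖·d = [0.0084 -0.0225 0.0288]; solving A·Δx = δb gives ‖Δx‖ = 2.4688
dividing the unrounded norms, ‖Δx‖/‖x‖ = 2.1821
so the bound is sharp here: realised error equals the bound


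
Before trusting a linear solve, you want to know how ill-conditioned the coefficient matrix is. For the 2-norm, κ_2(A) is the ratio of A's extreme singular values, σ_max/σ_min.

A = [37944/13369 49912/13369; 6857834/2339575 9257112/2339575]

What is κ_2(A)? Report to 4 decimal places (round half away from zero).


form AᵀA = [108349754116/6508455625 144450925488/6508455625; 144450925488/6508455625 192612793984/6508455625] with trace 12038501924/260338225 and determinant 21381376/260338225
eigenvalues of AᵀA: λ = (tr ± √(tr²−4·det))/2 = 1156/25, 18496/10413529
κ_2(A) = √(λ_max/λ_min) = √((1156/25) / (18496/10413529)) = 161.3500

161.3500


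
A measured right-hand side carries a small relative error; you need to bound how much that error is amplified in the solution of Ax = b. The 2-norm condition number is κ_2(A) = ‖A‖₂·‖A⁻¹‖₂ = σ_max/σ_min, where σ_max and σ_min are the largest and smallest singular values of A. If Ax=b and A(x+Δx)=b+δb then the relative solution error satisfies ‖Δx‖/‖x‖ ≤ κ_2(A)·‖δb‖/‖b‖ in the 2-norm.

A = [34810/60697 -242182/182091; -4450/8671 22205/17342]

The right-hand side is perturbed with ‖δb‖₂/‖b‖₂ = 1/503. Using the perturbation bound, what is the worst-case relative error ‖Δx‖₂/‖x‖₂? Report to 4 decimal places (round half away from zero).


AᵀA = [2594600/4380649 -18659995/13141947; -18659995/13141947 537513481/157703364]; tr = 3733249/933156, det = 625/233289
char-poly roots: 4 and 625/933156
σ_max=√4=2, σ_min=√(625/933156)=(25/966) → κ = 77.2800
bound on ‖Δx‖/‖x‖: κ·ε = 77.2800·1/503 = 0.1536

0.1536


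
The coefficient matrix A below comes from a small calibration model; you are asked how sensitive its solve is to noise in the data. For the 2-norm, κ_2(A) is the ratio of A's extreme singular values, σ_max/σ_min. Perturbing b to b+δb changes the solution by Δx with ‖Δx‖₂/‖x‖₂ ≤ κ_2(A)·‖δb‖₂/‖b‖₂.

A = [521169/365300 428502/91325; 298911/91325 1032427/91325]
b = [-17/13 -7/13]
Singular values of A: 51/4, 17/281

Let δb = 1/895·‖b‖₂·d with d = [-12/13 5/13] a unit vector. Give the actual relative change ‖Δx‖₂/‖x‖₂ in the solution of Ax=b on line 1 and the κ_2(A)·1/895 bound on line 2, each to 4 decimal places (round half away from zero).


0.0016
0.2355

from the listed singular values, σ₁ = 51/4, σ_n = 17/281
condition number: (51/4) ÷ (17/281) = 210.7500
κ_2(A)·‖δb‖/‖b‖ = 0.2355
solve Ax = b  →  x = [-15.8902 4.5529]
‖b‖₂ = 1.4142 and ‖x‖₂ = 16.5296
with δb = [-0.0015 0.0006], A·Δx = δb → ‖Δx‖ = 0.0261
realised ‖Δx‖/‖x‖ = 0.0016
tightness: 0.0016 against a bound of 0.2355 (unrounded ratio ≈ 0.0067)


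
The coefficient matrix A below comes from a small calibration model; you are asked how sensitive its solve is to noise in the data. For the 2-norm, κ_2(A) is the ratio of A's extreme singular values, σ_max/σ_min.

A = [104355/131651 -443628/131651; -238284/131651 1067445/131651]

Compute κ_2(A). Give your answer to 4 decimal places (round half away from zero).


AᵀA = [9766089/2501369 -43390080/2501369; -43390080/2501369 192848121/2501369]; tr = 4941810/61009, det = 6561/61009
eigenvalues of AᵀA: λ = (tr ± √(tr²−4·det))/2 = 81, 81/61009
κ_2(A) = √(λ_max/λ_min) = √(81 / (81/61009)) = 247.0000

247.0000


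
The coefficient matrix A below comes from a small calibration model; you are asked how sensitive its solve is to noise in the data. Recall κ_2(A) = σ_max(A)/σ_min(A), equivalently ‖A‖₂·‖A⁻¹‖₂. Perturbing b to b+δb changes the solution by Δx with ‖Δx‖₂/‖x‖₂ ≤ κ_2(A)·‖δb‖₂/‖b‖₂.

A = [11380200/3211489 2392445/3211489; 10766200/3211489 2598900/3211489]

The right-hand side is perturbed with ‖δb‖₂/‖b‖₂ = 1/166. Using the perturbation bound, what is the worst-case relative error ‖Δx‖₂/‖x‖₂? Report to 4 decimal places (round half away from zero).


0.4068

form AᵀA = [291819280000/12263569081 65644209000/12263569081; 65644209000/12263569081 14837187025/12263569081] with trace 182425025/7295401 and determinant 1000000/7295401
λ_max, λ_min = (182425025/7295401 ± √33249708142250625/53222875750801)/2 = 25, 40000/7295401
κ_2(A) = √(λ_max/λ_min) = √(25 / (40000/7295401)) = 67.5250
worst-case relative error ≤ 67.5250 × 1/166 = 0.4068


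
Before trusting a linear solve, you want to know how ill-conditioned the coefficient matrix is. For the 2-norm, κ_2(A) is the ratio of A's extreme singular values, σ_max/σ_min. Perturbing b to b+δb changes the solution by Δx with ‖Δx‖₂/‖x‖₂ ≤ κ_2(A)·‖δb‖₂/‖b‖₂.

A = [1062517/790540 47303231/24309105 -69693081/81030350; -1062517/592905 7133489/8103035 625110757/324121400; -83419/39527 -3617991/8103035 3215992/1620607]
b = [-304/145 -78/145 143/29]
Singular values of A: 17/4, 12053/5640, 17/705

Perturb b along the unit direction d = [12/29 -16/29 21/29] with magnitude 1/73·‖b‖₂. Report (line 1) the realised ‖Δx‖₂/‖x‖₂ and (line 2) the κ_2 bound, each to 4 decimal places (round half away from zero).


from the listed singular values, σ₁ = 17/4, σ_n = 17/705
condition number: (17/4) ÷ (17/705) = 176.2500
κ_2(A)·‖δb‖/‖b‖ = 2.4144
solve Ax = b  →  x = [85.1197 -20.8317 88.3218]
2-norm of b is 5.3852; of x, 124.4188
with δb = [0.0305 -0.0407 0.0534], A·Δx = δb → ‖Δx‖ = 3.0593
relative error = 0.0246
tightness: 0.0246 against a bound of 2.4144 (unrounded ratio ≈ 0.0102)

0.0246
2.4144


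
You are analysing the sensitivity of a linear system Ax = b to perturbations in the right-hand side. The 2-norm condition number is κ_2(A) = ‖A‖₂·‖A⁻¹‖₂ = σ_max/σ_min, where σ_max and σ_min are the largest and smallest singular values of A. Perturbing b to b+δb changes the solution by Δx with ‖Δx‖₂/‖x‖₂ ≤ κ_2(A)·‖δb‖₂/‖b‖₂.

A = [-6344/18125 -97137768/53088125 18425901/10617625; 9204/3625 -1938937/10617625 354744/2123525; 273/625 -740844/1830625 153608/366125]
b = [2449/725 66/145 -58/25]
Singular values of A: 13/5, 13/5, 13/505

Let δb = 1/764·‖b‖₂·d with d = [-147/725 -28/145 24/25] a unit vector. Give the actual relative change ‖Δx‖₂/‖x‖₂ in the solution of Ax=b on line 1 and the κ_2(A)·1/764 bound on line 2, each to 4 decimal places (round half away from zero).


0.0018
0.1322

σ_max = 13/5, σ_min = 13/505
κ = σ_max/σ_min = (13/5)/(13/505) = 101.0000
κ_2(A)·‖δb‖/‖b‖ = 0.1322
solve Ax = b  →  x = [-0.1538 -81.1512 -83.6472]
2-norm of b is 4.1231; of x, 116.5435
re-solving with b+δb shifts x by Δx of norm 0.2096
relative error = 0.0018
tightness: 0.0018 against a bound of 0.1322 (unrounded ratio ≈ 0.0136)


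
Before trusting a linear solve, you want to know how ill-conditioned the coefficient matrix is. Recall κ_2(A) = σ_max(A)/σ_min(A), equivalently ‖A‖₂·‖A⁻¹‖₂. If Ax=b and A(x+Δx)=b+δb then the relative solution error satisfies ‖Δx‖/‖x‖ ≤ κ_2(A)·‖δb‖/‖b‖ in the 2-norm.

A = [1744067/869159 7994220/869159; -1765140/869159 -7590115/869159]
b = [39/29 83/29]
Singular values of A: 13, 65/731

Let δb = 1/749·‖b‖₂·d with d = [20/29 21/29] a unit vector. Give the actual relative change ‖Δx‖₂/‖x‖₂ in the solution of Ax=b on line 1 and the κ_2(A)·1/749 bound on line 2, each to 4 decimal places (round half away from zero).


0.0014
0.1952

largest singular value 13, smallest 65/731
condition number: 13 ÷ (65/731) = 146.2000
κ_2(A)·‖δb‖/‖b‖ = 0.1952
solve Ax = b  →  x = [-32.9325 7.3310]
2-norm of b is 3.1623; of x, 33.7385
with δb = [0.0029 0.0031], A·Δx = δb → ‖Δx‖ = 0.0475
relative error = 0.0014
so the bound overstates the realised error by a factor of ≈ 138.6979 (computed from the unrounded values)


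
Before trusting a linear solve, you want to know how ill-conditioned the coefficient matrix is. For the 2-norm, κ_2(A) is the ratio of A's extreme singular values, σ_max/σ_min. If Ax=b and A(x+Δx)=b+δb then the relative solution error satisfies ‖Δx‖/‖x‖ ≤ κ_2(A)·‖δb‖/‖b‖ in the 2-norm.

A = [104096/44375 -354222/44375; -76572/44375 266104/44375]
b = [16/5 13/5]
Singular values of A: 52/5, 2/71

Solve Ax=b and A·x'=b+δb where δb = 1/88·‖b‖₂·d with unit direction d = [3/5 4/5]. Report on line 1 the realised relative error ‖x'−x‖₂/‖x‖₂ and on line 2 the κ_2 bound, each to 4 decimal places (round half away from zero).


0.0117
4.1955

largest singular value 52/5, smallest 2/71
κ = σ_max/σ_min = (52/5)/(2/71) = 369.2000
κ_2(A)·‖δb‖/‖b‖ = 4.1955
solve Ax = b  →  x = [136.3469 39.6677]
‖b‖ = 4.1231, ‖x‖ = 142.0000
δb = ε·‖b‖·d = [0.0281 0.0375]; solving A·Δx = δb gives ‖Δx‖ = 1.6633
dividing the unrounded norms, ‖Δx‖/‖x‖ = 0.0117
realised/bound (from unrounded values) ≈ 0.0028


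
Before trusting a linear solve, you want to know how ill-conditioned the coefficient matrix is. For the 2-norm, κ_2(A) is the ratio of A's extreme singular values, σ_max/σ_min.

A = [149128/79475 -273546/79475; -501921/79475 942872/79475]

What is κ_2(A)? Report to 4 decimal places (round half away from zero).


M = AᵀA = [438662161/10106041 -822465000/10106041; -822465000/10106041 1542136036/10106041]. tr(M)=6853973/34969, det(M)=9604/34969
λ_max, λ_min = (6853973/34969 ± √46975602515625/1222830961)/2 = 196, 49/34969
κ = σ_max/σ_min = 14/(7/187) = 374.0000

374.0000


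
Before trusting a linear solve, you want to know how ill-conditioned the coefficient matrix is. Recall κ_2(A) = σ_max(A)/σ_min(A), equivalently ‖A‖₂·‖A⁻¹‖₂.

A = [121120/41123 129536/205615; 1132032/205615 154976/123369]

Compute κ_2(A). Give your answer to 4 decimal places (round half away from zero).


form AᵀA = [5703279616/146289025 256638976/29257805; 256638976/29257805 2600190976/1316601225] with trace 6416384/156645 and determinant 1048576/19580625
solving λ² − 6416384/156645·λ + 1048576/19580625 = 0 gives λ = 1024/25, 1024/783225
κ_2(A) = √(λ_max/λ_min) = √((1024/25) / (1024/783225)) = 177.0000

177.0000


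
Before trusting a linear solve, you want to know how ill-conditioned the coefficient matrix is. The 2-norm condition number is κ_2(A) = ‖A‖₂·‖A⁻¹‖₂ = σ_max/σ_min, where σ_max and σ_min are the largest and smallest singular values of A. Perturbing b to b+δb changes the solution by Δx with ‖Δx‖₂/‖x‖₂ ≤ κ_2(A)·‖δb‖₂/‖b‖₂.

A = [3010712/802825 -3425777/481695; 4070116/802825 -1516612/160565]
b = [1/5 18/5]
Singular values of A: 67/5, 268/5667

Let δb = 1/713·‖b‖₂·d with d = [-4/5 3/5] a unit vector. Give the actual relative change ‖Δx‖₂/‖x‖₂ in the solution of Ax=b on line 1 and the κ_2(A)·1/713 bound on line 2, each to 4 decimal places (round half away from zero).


largest singular value 67/5, smallest 268/5667
κ = σ_max/σ_min = (67/5)/(268/5667) = 283.3500
κ_2(A)·‖δb‖/‖b‖ = 0.3974
solve Ax = b  →  x = [37.4210 19.7041]
2-norm of b is 3.6056; of x, 42.2916
re-solving with b+δb shifts x by Δx of norm 0.1069
relative error = 0.0025
tightness: 0.0025 against a bound of 0.3974 (unrounded ratio ≈ 0.0064)

0.0025
0.3974


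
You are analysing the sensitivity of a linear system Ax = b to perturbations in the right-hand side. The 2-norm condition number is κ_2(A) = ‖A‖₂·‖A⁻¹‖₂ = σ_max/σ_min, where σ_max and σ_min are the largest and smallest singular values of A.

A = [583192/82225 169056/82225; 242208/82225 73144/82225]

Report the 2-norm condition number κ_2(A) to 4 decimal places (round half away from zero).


253.0000

M = AᵀA = [2359630912/40005625 688214016/40005625; 688214016/40005625 200769088/40005625]. tr(M)=4096640/64009, det(M)=4096/64009
λ_max, λ_min = (4096640/64009 ± √16781410566144/4097152081)/2 = 64, 64/64009
so κ_2 = √(64 / (64/64009)) = 253.0000


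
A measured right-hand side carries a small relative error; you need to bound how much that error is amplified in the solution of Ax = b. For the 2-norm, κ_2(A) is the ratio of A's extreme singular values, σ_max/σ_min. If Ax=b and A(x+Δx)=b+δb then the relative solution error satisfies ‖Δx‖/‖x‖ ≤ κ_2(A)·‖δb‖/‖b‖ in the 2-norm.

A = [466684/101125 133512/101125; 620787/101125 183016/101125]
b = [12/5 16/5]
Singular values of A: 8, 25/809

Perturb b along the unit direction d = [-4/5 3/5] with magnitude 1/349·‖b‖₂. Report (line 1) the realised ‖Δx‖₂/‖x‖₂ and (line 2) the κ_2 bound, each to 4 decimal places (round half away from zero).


0.7418
0.7418

largest singular value 8, smallest 25/809
κ = σ_max/σ_min = 8/(25/809) = 258.8800
perturbation bound = 258.8800·1/349 = 0.7418
solve Ax = b  →  x = [0.4800 0.1400]
2-norm of b is 4.0000; of x, 0.5000
with δb = [-0.0092 0.0069], A·Δx = δb → ‖Δx‖ = 0.3709
dividing the unrounded norms, ‖Δx‖/‖x‖ = 0.7418
so the bound is sharp here: realised error equals the bound


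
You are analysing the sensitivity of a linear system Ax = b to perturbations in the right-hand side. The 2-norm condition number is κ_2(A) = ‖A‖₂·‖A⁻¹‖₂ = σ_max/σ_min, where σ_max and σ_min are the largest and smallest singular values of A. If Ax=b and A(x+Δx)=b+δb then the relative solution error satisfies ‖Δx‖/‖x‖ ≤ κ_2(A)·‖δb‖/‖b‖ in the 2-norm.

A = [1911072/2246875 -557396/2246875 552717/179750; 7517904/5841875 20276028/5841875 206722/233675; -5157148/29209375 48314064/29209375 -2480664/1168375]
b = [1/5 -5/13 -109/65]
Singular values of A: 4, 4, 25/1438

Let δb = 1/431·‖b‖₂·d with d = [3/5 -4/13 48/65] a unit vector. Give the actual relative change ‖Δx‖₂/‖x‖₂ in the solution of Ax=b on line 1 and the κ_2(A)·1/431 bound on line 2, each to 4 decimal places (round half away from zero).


largest singular value 4, smallest 25/1438
κ_2(A) = 4 / (25/1438) = 230.0800
worst-case relative error ≤ 230.0800 × 1/431 = 0.5338
solve Ax = b  →  x = [53.0076 -15.7210 -15.8656]
‖b‖ = 1.7321, ‖x‖ = 57.5211
re-solving with b+δb shifts x by Δx of norm 0.2312
relative error = 0.0040
so the bound overstates the realised error by a factor of ≈ 132.8393 (computed from the unrounded values)

0.0040
0.5338


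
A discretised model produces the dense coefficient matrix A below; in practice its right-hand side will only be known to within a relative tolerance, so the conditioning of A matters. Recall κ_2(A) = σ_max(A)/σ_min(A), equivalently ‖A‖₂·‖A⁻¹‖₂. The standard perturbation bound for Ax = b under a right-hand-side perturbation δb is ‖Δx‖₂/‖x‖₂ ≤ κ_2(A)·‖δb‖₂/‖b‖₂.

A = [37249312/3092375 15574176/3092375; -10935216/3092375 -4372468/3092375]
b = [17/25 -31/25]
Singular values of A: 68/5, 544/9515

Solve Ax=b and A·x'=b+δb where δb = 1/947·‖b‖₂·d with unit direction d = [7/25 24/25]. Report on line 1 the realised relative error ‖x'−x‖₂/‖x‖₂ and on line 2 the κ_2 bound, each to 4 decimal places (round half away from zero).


σ_max = 68/5, σ_min = 544/9515
κ_2(A) = (68/5) / (544/9515) = 237.8750
worst-case relative error ≤ 237.8750 × 1/947 = 0.2512
solve Ax = b  →  x = [6.7951 -16.1171]
‖b‖₂ = 1.4142 and ‖x‖₂ = 17.4910
with δb = [0.0004 0.0014], A·Δx = δb → ‖Δx‖ = 0.0261
relative error = 0.0015
realised/bound (from unrounded values) ≈ 0.0059

0.0015
0.2512


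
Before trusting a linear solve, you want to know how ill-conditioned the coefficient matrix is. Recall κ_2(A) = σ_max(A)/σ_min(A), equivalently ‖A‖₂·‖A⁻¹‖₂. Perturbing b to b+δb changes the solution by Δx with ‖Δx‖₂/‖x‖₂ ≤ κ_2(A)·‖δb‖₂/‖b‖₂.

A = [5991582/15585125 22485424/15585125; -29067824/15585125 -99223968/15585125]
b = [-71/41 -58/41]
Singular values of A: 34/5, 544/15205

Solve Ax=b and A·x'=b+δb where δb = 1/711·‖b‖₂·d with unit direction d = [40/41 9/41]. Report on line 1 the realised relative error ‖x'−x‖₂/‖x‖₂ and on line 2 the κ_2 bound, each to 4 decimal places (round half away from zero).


0.0016
0.2673

σ_max = 34/5, σ_min = 544/15205
κ = σ_max/σ_min = (34/5)/(544/15205) = 190.0625
κ_2(A)·‖δb‖/‖b‖ = 0.2673
solve Ax = b  →  x = [53.7059 -15.5110]
‖b‖ = 2.2361, ‖x‖ = 55.9009
with δb = [0.0031 0.0007], A·Δx = δb → ‖Δx‖ = 0.0879
realised ‖Δx‖/‖x‖ = 0.0016
realised/bound (from unrounded values) ≈ 0.0059


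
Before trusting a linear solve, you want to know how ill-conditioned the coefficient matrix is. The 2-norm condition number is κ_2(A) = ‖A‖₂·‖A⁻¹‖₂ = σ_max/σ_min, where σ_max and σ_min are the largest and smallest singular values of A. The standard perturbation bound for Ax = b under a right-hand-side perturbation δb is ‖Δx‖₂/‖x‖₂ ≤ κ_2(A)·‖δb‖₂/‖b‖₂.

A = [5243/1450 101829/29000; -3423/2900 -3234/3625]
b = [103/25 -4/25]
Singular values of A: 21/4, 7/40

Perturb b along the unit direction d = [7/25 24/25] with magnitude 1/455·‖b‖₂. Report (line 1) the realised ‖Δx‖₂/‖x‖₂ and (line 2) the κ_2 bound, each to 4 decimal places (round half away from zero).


σ_max = 21/4, σ_min = 7/40
condition number: (21/4) ÷ (7/40) = 30.0000
perturbation bound = 30.0000·1/455 = 0.0659
solve Ax = b  →  x = [-3.3892 4.6634]
2-norm of b is 4.1231; of x, 5.7649
δb = ε·‖b‖·d = [0.0025 0.0087]; solving A·Δx = δb gives ‖Δx‖ = 0.0518
relative error = 0.0090
realised/bound (from unrounded values) ≈ 0.1362

0.0090
0.0659


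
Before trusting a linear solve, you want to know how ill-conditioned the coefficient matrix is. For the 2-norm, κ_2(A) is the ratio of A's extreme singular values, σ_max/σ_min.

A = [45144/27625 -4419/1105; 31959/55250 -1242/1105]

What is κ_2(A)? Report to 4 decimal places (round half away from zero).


AᵀA = [14677281/4884100 -1754703/244205; -1754703/244205 842805/48841]; tr = 585549/28900, det = 6561/28900
eigenvalues of AᵀA: λ = (tr ± √(tr²−4·det))/2 = 81/4, 81/7225
κ_2(A) = √(λ_max/λ_min) = √((81/4) / (81/7225)) = 42.5000

42.5000


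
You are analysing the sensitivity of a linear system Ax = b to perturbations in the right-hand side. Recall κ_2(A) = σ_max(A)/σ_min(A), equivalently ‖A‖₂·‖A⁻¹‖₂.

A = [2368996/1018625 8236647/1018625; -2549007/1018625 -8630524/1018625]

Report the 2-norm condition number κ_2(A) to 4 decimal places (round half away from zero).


M = AᵀA = [2879804693/246753125 9872021376/246753125; 9872021376/246753125 33847395557/246753125]. tr(M)=293817602/1974025, det(M)=13845841/49350625
λ_max, λ_min = (293817602/1974025 ± √3452976404769024/155870988025)/2 = 3721/25, 3721/1974025
so κ_2 = √((3721/25) / (3721/1974025)) = 281.0000

281.0000


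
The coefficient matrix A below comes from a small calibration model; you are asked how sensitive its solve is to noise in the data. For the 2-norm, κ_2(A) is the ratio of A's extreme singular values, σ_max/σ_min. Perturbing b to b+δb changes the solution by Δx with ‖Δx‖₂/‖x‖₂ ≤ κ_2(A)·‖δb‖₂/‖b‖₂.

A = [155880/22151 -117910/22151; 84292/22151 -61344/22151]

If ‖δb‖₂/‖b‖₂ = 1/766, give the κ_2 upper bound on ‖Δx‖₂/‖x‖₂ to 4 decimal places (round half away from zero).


0.1701

AᵀA = [108663376/1697809 -81490032/1697809; -81490032/1697809 61127524/1697809]; tr = 169790900/1697809, det = 1000000/1697809
λ_max, λ_min = (169790900/1697809 ± √28822158486810000/2882555400481)/2 = 100, 10000/1697809
κ_2(A) = √(λ_max/λ_min) = √(100 / (10000/1697809)) = 130.3000
perturbation bound = 130.3000·1/766 = 0.1701


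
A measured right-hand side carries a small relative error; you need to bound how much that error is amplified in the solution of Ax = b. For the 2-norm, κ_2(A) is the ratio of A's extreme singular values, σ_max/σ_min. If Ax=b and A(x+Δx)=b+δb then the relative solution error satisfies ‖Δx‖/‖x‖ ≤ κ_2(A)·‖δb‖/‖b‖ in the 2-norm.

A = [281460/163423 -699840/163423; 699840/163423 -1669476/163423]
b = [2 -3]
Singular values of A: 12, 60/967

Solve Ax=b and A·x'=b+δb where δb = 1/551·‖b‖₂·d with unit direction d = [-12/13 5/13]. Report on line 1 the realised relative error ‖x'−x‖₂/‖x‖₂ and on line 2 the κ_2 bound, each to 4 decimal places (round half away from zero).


0.0022
0.3510

σ_max = 12, σ_min = 60/967
κ_2(A) = 12 / (60/967) = 193.4000
bound on ‖Δx‖/‖x‖: κ·ε = 193.4000·1/551 = 0.3510
solve Ax = b  →  x = [-44.6949 -18.4423]
2-norm of b is 3.6056; of x, 48.3503
Δx = A⁻¹·δb where δb = 1/551·3.6056·d; ‖Δx‖ = 0.1055
dividing the unrounded norms, ‖Δx‖/‖x‖ = 0.0022
so the bound overstates the realised error by a factor of ≈ 160.9195 (computed from the unrounded values)


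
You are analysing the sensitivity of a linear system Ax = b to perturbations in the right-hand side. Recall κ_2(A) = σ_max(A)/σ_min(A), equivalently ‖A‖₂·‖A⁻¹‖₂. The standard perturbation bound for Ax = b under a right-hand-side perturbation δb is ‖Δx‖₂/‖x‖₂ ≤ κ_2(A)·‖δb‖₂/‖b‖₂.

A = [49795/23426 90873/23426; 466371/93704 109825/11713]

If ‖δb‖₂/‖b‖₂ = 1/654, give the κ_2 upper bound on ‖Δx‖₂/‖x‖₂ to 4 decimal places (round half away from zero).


0.3242

form AᵀA = [1521743089/51955264 356622705/6494408; 356622705/6494408 334343341/3247204] with trace 23775905/179776 and determinant 279841/719104
solving λ² − 23775905/179776·λ + 279841/719104 = 0 gives λ = 529/4, 529/179776
σ_max=√(529/4)=(23/2), σ_min=√(529/179776)=(23/424) → κ = 212.0000
bound on ‖Δx‖/‖x‖: κ·ε = 212.0000·1/654 = 0.3242


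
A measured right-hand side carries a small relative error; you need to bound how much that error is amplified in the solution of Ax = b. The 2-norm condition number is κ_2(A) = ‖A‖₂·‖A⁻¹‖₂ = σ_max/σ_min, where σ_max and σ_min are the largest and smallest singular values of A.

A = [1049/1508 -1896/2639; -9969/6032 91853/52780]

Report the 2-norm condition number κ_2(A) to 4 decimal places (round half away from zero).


AᵀA = [692233/215296 -6359733/1883840; -6359733/1883840 58431361/16483600]; tr = 2119961/313600, det = 169/313600
char-poly roots: 169/25 and 1/12544
σ_max=√(169/25)=(13/5), σ_min=√(1/12544)=(1/112) → κ = 291.2000

291.2000


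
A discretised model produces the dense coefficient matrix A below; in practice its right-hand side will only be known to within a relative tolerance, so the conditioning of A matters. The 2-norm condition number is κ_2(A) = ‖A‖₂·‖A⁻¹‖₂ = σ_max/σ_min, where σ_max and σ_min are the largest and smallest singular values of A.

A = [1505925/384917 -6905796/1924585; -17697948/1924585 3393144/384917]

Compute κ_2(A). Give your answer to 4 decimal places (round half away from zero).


M = AᵀA = [2188832047641/21917322025 -416871579348/4383464405; -416871579348/4383464405 1985359014864/21917322025]. tr(M)=992673261/5212205, det(M)=1450695744/651525625
eigenvalues of AᵀA: λ = (tr ± √(tr²−4·det))/2 = 4761/25, 304704/26061025
κ_2(A) = √(λ_max/λ_min) = √((4761/25) / (304704/26061025)) = 127.6250

127.6250


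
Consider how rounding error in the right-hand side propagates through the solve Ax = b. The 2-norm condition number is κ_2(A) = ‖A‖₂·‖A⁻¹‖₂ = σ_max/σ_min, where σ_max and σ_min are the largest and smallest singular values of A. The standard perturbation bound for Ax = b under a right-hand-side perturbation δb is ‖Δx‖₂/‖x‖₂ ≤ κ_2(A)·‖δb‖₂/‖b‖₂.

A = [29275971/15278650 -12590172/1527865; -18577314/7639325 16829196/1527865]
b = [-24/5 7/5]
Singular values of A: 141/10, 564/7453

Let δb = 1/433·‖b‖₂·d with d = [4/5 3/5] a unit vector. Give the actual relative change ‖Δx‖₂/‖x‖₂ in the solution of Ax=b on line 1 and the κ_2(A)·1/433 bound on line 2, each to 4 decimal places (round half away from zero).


largest singular value 141/10, smallest 564/7453
condition number: (141/10) ÷ (564/7453) = 186.3250
κ_2(A)·‖δb‖/‖b‖ = 0.4303
solve Ax = b  →  x = [-38.7390 -8.4255]
‖b‖₂ = 5.0000 and ‖x‖₂ = 39.6446
with δb = [0.0092 0.0069], A·Δx = δb → ‖Δx‖ = 0.1526
realised ‖Δx‖/‖x‖ = 0.0038
realised/bound (from unrounded values) ≈ 0.0089

0.0038
0.4303


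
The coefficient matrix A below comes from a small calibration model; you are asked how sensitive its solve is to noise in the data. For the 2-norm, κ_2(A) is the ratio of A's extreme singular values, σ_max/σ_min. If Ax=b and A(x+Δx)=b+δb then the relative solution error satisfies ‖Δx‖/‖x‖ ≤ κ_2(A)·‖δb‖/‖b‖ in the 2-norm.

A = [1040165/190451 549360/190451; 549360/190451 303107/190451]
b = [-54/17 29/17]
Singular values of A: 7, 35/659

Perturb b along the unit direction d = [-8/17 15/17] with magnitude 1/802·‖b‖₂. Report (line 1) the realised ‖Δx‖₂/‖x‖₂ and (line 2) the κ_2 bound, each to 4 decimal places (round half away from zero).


from the listed singular values, σ₁ = 7, σ_n = 35/659
κ_2(A) = 7 / (35/659) = 131.8000
perturbation bound = 131.8000·1/802 = 0.1643
solve Ax = b  →  x = [-26.8336 49.7059]
2-norm of b is 3.6056; of x, 56.4864
re-solving with b+δb shifts x by Δx of norm 0.0846
relative error = 0.0015
tightness: 0.0015 against a bound of 0.1643 (unrounded ratio ≈ 0.0091)

0.0015
0.1643


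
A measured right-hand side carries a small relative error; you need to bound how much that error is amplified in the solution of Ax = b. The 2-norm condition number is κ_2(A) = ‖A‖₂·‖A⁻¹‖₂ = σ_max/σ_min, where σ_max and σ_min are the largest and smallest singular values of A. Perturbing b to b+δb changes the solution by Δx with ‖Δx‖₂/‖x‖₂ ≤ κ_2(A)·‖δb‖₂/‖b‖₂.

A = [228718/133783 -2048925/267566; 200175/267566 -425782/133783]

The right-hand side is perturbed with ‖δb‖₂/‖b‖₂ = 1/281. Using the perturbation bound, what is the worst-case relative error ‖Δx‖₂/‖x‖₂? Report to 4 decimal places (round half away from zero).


M = AᵀA = [1475252809/423618724 -1638630000/105904681; -1638630000/105904681 29131685809/423618724]. tr(M)=9103789/126002, det(M)=83521/1008016
λ_max, λ_min = (9103789/126002 ± √20718428062500/3969126001)/2 = 289/4, 289/252004
κ = σ_max/σ_min = (17/2)/(17/502) = 251.0000
bound on ‖Δx‖/‖x‖: κ·ε = 251.0000·1/281 = 0.8932

0.8932


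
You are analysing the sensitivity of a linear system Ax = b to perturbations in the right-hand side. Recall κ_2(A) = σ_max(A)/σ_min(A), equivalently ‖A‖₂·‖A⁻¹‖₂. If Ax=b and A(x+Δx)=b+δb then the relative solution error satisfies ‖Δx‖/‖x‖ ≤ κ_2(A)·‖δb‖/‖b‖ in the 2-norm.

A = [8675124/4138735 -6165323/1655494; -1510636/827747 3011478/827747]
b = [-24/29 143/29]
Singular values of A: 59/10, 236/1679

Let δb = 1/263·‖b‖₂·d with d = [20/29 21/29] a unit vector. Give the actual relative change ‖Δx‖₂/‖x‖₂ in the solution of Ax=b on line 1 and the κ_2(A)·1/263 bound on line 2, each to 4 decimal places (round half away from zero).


0.0063
0.1596

σ_max = 59/10, σ_min = 236/1679
κ_2(A) = (59/10) / (236/1679) = 41.9750
perturbation bound = 41.9750·1/263 = 0.1596
solve Ax = b  →  x = [18.5132 10.6421]
‖b‖₂ = 5.0000 and ‖x‖₂ = 21.3540
with δb = [0.0131 0.0138], A·Δx = δb → ‖Δx‖ = 0.1353
realised ‖Δx‖/‖x‖ = 0.0063
realised/bound (from unrounded values) ≈ 0.0397


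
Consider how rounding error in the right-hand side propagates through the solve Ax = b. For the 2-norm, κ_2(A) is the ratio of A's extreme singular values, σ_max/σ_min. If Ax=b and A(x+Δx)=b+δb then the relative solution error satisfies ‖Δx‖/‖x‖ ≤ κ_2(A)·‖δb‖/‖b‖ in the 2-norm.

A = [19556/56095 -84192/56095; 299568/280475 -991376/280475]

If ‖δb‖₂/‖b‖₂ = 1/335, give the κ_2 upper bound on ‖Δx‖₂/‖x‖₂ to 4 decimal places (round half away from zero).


0.1288

form AᵀA = [587585296/465480625 -2000863872/465480625; -2000863872/465480625 6864104704/465480625] with trace 11922704/744769 and determinant 102400/744769
solving λ² − 11922704/744769·λ + 102400/744769 = 0 gives λ = 16, 6400/744769
so κ_2 = √(16 / (6400/744769)) = 43.1500
κ_2(A)·‖δb‖/‖b‖ = 0.1288


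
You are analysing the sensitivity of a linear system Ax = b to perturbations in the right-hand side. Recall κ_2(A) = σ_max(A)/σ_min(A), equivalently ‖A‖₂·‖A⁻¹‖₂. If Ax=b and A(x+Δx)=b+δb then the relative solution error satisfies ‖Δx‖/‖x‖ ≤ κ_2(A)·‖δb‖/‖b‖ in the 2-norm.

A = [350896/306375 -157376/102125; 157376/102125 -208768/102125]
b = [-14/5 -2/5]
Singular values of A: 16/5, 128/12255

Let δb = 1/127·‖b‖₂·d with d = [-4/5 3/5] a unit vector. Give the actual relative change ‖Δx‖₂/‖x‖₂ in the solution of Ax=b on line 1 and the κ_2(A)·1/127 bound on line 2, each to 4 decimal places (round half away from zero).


largest singular value 16/5, smallest 128/12255
κ = σ_max/σ_min = (16/5)/(128/12255) = 306.3750
worst-case relative error ≤ 306.3750 × 1/127 = 2.4124
solve Ax = b  →  x = [152.8125 115.3906]
2-norm of b is 2.8284; of x, 191.4854
δb = ε·‖b‖·d = [-0.0178 0.0134]; solving A·Δx = δb gives ‖Δx‖ = 2.1323
relative error = 0.0111
realised/bound (from unrounded values) ≈ 0.0046

0.0111
2.4124


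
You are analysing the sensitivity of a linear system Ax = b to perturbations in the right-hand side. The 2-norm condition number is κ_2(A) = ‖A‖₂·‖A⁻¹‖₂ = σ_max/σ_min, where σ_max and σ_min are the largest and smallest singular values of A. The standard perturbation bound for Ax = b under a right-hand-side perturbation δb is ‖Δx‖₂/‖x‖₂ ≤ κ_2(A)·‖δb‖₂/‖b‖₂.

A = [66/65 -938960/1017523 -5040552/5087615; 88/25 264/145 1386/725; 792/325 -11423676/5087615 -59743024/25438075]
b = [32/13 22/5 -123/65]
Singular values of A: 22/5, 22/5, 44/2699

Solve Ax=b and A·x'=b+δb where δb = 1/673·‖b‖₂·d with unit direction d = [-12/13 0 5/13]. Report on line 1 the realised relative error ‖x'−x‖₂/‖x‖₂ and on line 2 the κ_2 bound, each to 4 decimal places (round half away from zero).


largest singular value 22/5, smallest 44/2699
condition number: (22/5) ÷ (44/2699) = 269.9000
bound on ‖Δx‖/‖x‖: κ·ε = 269.9000·1/673 = 0.4010
solve Ax = b  →  x = [0.6909 133.7719 -126.3724]
‖b‖ = 5.3852, ‖x‖ = 184.0255
re-solving with b+δb shifts x by Δx of norm 0.4908
dividing the unrounded norms, ‖Δx‖/‖x‖ = 0.0027
realised/bound (from unrounded values) ≈ 0.0067

0.0027
0.4010


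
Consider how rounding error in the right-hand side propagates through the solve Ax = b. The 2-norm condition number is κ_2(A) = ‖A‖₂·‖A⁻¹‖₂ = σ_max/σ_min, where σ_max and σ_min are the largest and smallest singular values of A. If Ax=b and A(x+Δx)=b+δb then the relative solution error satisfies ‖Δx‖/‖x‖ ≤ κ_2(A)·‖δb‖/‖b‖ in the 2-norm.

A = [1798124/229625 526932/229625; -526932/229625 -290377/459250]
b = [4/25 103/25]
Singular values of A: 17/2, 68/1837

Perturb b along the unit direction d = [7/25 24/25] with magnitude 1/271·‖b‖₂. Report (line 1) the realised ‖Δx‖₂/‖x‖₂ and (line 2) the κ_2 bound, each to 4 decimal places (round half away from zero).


largest singular value 17/2, smallest 68/1837
condition number: (17/2) ÷ (68/1837) = 229.6250
perturbation bound = 229.6250·1/271 = 0.8473
solve Ax = b  →  x = [-30.3694 103.7035]
2-norm of b is 4.1231; of x, 108.0589
with δb = [0.0043 0.0146], A·Δx = δb → ‖Δx‖ = 0.4110
realised ‖Δx‖/‖x‖ = 0.0038
so the bound overstates the realised error by a factor of ≈ 222.7691 (computed from the unrounded values)

0.0038
0.8473


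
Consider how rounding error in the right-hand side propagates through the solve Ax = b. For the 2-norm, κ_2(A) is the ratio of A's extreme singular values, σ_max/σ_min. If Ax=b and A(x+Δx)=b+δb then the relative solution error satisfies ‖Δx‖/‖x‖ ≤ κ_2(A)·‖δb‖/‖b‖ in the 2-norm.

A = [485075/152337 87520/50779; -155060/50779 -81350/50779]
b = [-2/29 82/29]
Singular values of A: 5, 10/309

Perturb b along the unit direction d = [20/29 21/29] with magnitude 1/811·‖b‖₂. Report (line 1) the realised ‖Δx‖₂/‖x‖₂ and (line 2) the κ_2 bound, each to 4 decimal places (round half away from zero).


0.0017
0.1905

σ_max = 5, σ_min = 10/309
condition number: 5 ÷ (10/309) = 154.5000
bound on ‖Δx‖/‖x‖: κ·ε = 154.5000·1/811 = 0.1905
solve Ax = b  →  x = [-29.4353 54.3412]
2-norm of b is 2.8284; of x, 61.8013
re-solving with b+δb shifts x by Δx of norm 0.1078
realised ‖Δx‖/‖x‖ = 0.0017
so the bound overstates the realised error by a factor of ≈ 109.2503 (computed from the unrounded values)


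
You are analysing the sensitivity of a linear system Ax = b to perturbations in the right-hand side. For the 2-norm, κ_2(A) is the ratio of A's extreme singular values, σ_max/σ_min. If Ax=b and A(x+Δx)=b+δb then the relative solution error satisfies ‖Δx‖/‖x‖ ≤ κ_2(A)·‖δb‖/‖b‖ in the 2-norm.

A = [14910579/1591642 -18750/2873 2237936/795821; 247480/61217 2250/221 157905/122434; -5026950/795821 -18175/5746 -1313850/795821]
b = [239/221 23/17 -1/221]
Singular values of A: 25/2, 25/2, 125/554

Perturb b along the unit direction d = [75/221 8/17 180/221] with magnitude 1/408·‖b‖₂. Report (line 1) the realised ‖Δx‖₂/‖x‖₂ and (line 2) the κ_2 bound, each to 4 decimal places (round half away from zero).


largest singular value 25/2, smallest 125/554
κ = σ_max/σ_min = (25/2)/(125/554) = 55.4000
worst-case relative error ≤ 55.4000 × 1/408 = 0.1358
solve Ax = b  →  x = [-1.1405 0.0431 4.2840]
‖b‖₂ = 1.7321 and ‖x‖₂ = 4.4334
re-solving with b+δb shifts x by Δx of norm 0.0188
relative error = 0.0042
realised/bound (from unrounded values) ≈ 0.0313

0.0042
0.1358


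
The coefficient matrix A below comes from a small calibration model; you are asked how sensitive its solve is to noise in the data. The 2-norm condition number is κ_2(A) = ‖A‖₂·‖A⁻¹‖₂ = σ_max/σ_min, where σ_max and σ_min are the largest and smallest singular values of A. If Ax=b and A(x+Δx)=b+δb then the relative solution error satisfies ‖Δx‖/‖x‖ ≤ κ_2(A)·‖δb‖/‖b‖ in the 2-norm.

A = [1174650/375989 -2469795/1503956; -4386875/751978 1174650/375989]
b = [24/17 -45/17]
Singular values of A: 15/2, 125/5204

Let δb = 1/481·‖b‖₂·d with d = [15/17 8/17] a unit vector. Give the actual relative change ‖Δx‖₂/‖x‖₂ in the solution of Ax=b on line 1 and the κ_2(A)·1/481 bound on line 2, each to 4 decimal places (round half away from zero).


0.6491
0.6491

σ_max = 15/2, σ_min = 125/5204
κ = σ_max/σ_min = (15/2)/(125/5204) = 312.2400
κ_2(A)·‖δb‖/‖b‖ = 0.6491
solve Ax = b  →  x = [0.3529 -0.1882]
2-norm of b is 3.0000; of x, 0.4000
re-solving with b+δb shifts x by Δx of norm 0.2597
realised ‖Δx‖/‖x‖ = 0.6491
tightness: 0.6491 against a bound of 0.6491; the bound is attained (ratio 1)


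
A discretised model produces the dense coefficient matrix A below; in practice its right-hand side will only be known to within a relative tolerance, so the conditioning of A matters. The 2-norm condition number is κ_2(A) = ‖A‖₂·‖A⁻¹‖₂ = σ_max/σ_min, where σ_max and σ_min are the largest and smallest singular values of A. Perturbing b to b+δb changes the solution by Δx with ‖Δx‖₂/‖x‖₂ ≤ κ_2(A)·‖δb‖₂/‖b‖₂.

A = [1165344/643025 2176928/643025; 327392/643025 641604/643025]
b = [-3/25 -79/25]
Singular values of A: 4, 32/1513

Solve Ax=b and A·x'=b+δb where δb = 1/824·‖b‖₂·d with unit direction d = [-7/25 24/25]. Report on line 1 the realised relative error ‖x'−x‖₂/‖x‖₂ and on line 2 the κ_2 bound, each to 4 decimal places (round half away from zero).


0.0013
0.2295

largest singular value 4, smallest 32/1513
condition number: 4 ÷ (32/1513) = 189.1250
κ_2(A)·‖δb‖/‖b‖ = 0.2295
solve Ax = b  →  x = [125.0386 -66.9706]
‖b‖ = 3.1623, ‖x‖ = 141.8440
with δb = [-0.0011 0.0037], A·Δx = δb → ‖Δx‖ = 0.1815
realised ‖Δx‖/‖x‖ = 0.0013
so the bound overstates the realised error by a factor of ≈ 179.4200 (computed from the unrounded values)
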